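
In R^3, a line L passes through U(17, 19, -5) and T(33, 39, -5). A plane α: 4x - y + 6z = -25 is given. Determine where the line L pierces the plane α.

A direction vector for L is T − U = (16, 20, 0).
Substitute r = (17, 19, -5) + t(16, 20, 0) into the plane: 19 + 44t = -25, so t = -1.
Intersection: (17, 19, -5) + (-1)·(16, 20, 0) = (1, -1, -5).

(1, -1, -5)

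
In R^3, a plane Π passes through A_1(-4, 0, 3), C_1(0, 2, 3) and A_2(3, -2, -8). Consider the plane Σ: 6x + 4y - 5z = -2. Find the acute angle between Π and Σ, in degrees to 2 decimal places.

70.99

A_1C_1 = (4, 2, 0), A_1A_2 = (7, -2, -11); a normal to Π is A_1C_1 × A_1A_2 = (-22, 44, -22).
Using A_1: Π has equation -22x + 44y - 22z = 22.
cos θ = |n₁·n₂| / (|n₁||n₂|) = |154| / (√2904 · √77).
θ = arccos(0.32567) ≈ 70.99°.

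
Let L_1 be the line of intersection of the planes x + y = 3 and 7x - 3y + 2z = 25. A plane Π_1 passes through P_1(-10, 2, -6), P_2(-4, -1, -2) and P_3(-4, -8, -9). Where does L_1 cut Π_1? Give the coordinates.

Direction of L_1: (1, 1, 0) × (7, -3, 2) = (2, -2, -10).
A point on L_1: solving the two plane equations with x = 1 gives (1, 2, 12).
P_1P_2 = (6, -3, 4), P_1P_3 = (6, -10, -3); a normal to Π_1 is P_1P_2 × P_1P_3 = (49, 42, -42).
Using P_1: Π_1 has equation 49x + 42y - 42z = -154.
Substitute r = (1, 2, 12) + t(2, -2, -10) into the plane: -371 + 434t = -154, so t = 1/2.
Intersection: (1, 2, 12) + (1/2)·(2, -2, -10) = (2, 1, 7).

(2, 1, 7)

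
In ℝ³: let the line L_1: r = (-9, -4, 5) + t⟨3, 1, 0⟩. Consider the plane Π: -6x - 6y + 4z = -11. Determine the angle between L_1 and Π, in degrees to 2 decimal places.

sin θ = |n·v| / (|n||v|) = |-24| / (√88 · √10) = 0.80904.
θ ≈ 54.00°.

54.00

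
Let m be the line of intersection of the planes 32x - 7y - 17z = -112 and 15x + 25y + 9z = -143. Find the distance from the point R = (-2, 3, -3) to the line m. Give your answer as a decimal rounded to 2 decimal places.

Direction of m: (32, -7, -17) × (15, 25, 9) = (362, -543, 905).
A point on m: solving the two plane equations with x = -5 gives (-5, -2, -2).
Taking (-5, -2, -2) on m with direction v = (362, -543, 905): w = R − (-5, -2, -2) = (3, 5, -1), and w × v = (3982, -3077, -3439).
Distance = |w × v| / |v| = √37150974 / √1244918 ≈ 5.46.

5.46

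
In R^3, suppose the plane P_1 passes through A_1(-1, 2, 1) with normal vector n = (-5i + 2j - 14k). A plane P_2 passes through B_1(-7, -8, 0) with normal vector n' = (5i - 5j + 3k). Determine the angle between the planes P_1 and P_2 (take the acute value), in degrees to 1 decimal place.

48.1

P_1: n·r = n·A_1 gives -5x + 2y - 14z = -5.
P_2: n'·r = n'·B_1 gives 5x - 5y + 3z = 5.
cos θ = |n₁·n₂| / (|n₁||n₂|) = |-77| / (√225 · √59).
θ = arccos(0.66830) ≈ 48.1°.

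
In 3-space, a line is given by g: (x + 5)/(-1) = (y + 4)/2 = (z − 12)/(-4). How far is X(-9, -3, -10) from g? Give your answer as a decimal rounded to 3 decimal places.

8.958

g has direction (-1, 2, -4) through (-5, -4, 12).
Taking (-5, -4, 12) on g with direction v = (-1, 2, -4): w = X − (-5, -4, 12) = (-4, 1, -22), and w × v = (40, 6, -7).
Distance = |w × v| / |v| = √1685 / √21 ≈ 8.958.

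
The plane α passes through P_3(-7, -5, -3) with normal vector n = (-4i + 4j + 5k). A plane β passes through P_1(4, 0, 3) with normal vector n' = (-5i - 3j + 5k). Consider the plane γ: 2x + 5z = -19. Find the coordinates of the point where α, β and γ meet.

(-2, 0, -3)

α: n·r = n·P_3 gives -4x + 4y + 5z = -7.
β: n'·r = n'·P_1 gives -5x - 3y + 5z = -5.
Solving the 3×3 linear system -4x + 4y + 5z = -7, -5x - 3y + 5z = -5, 2x + 5z = -19 (e.g. by elimination or Cramer's rule, determinant = 230) gives (-2, 0, -3).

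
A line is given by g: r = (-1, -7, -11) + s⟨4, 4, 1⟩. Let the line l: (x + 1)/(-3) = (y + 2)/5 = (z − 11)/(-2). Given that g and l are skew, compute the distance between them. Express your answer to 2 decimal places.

l has direction (-3, 5, -2) through (-1, -2, 11).
Common perpendicular direction n = (4, 4, 1) × (-3, 5, -2) = (-13, 5, 32).
With w = (-1, -2, 11) − (-1, -7, -11) = (0, 5, 22), w · n = 729.
Distance = |w · n| / |n| = |729| / √1218 ≈ 20.89.

20.89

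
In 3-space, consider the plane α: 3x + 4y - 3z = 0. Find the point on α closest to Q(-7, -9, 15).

(2, 3, 6)

Foot = Q − λn with λ = (n·Q − d)/|n|² = (-102 − 0)/34 = -3.
Foot = (-7, -9, 15) − (-3)·(3, 4, -3) = (2, 3, 6).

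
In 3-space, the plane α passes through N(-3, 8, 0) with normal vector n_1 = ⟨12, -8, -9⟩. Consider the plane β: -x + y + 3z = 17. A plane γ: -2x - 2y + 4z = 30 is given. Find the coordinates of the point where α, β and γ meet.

(-6, -1, 4)

α: n_1·r = n_1·N gives 12x - 8y - 9z = -100.
Solving the 3×3 linear system 12x - 8y - 9z = -100, -x + y + 3z = 17, -2x - 2y + 4z = 30 (e.g. by elimination or Cramer's rule, determinant = 100) gives (-6, -1, 4).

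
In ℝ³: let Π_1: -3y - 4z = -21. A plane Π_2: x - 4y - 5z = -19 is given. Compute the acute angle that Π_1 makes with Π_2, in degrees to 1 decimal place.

cos θ = |n₁·n₂| / (|n₁||n₂|) = |32| / (√25 · √42).
θ = arccos(0.98754) ≈ 9.1°.

9.1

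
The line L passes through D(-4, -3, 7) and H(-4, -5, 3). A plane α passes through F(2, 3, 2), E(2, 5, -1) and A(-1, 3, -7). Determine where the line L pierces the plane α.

A direction vector for L is H − D = (0, -2, -4).
FE = (0, 2, -3), FA = (-3, 0, -9); a normal to α is FE × FA = (-18, 9, 6).
Using F: α has equation -18x + 9y + 6z = 3.
Substitute r = (-4, -3, 7) + t(0, -2, -4) into the plane: 87 + (-42)t = 3, so t = 2.
Intersection: (-4, -3, 7) + 2·(0, -2, -4) = (-4, -7, -1).

(-4, -7, -1)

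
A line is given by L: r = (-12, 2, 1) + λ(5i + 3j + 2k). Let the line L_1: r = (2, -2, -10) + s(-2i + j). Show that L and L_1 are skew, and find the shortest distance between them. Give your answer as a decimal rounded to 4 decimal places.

Common perpendicular direction n = (5, 3, 2) × (-2, 1, 0) = (-2, -4, 11).
With w = (2, -2, -10) − (-12, 2, 1) = (14, -4, -11), w · n = -133.
Since n ≠ 0 the lines are not parallel, and w · n = -133 ≠ 0 so they do not intersect; hence they are skew.
Distance = |w · n| / |n| = |-133| / √141 ≈ 11.2006.

11.2006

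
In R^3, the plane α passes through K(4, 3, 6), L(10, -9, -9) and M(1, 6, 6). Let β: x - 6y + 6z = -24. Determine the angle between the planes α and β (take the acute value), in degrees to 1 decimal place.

53.9

KL = (6, -12, -15), KM = (-3, 3, 0); a normal to α is KL × KM = (45, 45, -18).
Using K: α has equation 45x + 45y - 18z = 207.
cos θ = |n₁·n₂| / (|n₁||n₂|) = |-333| / (√4374 · √73).
θ = arccos(0.58931) ≈ 53.9°.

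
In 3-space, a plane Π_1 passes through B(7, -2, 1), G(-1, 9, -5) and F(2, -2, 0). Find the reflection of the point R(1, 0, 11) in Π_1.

BG = (-8, 11, -6), BF = (-5, 0, -1); a normal to Π_1 is BG × BF = (-11, 22, 55).
Using B: Π_1 has equation -11x + 22y + 55z = -66.
λ = (n·R − d)/|n|² = (594 − (-66))/3630 = 2/11.
Reflection = R − 2λn = (1, 0, 11) − (4/11)·(-11, 22, 55) = (5, -8, -9).

(5, -8, -9)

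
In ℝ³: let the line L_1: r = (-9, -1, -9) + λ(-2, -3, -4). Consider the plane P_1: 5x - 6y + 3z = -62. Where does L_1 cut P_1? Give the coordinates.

Substitute r = (-9, -1, -9) + t(-2, -3, -4) into the plane: -66 + (-4)t = -62, so t = -1.
Intersection: (-9, -1, -9) + (-1)·(-2, -3, -4) = (-7, 2, -5).

(-7, 2, -5)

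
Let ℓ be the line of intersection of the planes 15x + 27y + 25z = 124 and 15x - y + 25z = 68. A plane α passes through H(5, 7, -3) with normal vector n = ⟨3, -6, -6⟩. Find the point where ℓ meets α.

Direction of ℓ: (15, 27, 25) × (15, -1, 25) = (700, 0, -420).
A point on ℓ: solving the two plane equations with x = 8 gives (8, 2, -2).
α: n·r = n·H gives 3x - 6y - 6z = -9.
Substitute r = (8, 2, -2) + t(700, 0, -420) into the plane: 24 + 4620t = -9, so t = -1/140.
Intersection: (8, 2, -2) + (-1/140)·(700, 0, -420) = (3, 2, 1).

(3, 2, 1)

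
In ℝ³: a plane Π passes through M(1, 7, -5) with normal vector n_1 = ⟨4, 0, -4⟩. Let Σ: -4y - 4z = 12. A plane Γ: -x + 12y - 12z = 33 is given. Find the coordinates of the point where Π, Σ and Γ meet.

(3, 0, -3)

Π: n_1·r = n_1·M gives 4x - 4z = 24.
Solving the 3×3 linear system 4x - 4z = 24, -4y - 4z = 12, -x + 12y - 12z = 33 (e.g. by elimination or Cramer's rule, determinant = 400) gives (3, 0, -3).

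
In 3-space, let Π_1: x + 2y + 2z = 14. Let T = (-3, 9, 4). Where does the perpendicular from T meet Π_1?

Foot = T − λn with λ = (n·T − d)/|n|² = (23 − 14)/9 = 1.
Foot = (-3, 9, 4) − 1·(1, 2, 2) = (-4, 7, 2).

(-4, 7, 2)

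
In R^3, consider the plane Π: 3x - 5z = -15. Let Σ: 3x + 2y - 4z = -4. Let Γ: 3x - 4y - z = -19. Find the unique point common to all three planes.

Solving the 3×3 linear system 3x - 5z = -15, 3x + 2y - 4z = -4, 3x - 4y - z = -19 (e.g. by elimination or Cramer's rule, determinant = 36) gives (0, 4, 3).

(0, 4, 3)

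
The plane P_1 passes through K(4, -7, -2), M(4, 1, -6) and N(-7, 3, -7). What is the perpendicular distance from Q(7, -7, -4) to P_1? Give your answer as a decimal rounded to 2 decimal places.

1.79

KM = (0, 8, -4), KN = (-11, 10, -5); a normal to P_1 is KM × KN = (0, 44, 88).
Using K: P_1 has equation 44y + 88z = -484.
n·Q − d = (0)·(7) + (44)·(-7) + (88)·(-4) − (-484) = -176; |n| = √9680.
Distance = |-176| / √9680 = 176/√9680 ≈ 1.79.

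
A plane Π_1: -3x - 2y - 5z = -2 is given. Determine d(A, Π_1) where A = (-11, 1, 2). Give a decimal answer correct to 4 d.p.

3.7311

n·A − d = (-3)·(-11) + (-2)·(1) + (-5)·(2) − (-2) = 23; |n| = √38.
Distance = |23| / √38 = 23/√38 ≈ 3.7311.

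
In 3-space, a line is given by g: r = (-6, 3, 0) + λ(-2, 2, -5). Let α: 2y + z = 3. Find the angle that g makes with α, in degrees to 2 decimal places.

sin θ = |n·v| / (|n||v|) = |-1| / (√5 · √33) = 0.07785.
θ ≈ 4.46°.

4.46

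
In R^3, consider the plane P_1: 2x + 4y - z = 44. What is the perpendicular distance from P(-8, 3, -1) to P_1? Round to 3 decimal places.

n·P − d = (2)·(-8) + (4)·(3) + (-1)·(-1) − 44 = -47; |n| = √21.
Distance = |-47| / √21 = 47/√21 ≈ 10.256.

10.256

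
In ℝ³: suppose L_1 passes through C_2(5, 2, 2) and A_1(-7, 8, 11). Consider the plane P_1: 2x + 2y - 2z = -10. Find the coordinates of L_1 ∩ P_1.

A direction vector for L_1 is A_1 − C_2 = (-12, 6, 9).
Substitute r = (5, 2, 2) + t(-12, 6, 9) into the plane: 10 + (-30)t = -10, so t = 2/3.
Intersection: (5, 2, 2) + (2/3)·(-12, 6, 9) = (-3, 6, 8).

(-3, 6, 8)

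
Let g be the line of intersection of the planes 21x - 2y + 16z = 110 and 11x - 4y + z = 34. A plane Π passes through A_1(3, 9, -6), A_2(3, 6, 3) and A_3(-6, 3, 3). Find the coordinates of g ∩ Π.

(6, 8, 0)

Direction of g: (21, -2, 16) × (11, -4, 1) = (62, 155, -62).
A point on g: solving the two plane equations with x = 10 gives (10, 18, -4).
A_1A_2 = (0, -3, 9), A_1A_3 = (-9, -6, 9); a normal to Π is A_1A_2 × A_1A_3 = (27, -81, -27).
Using A_1: Π has equation 27x - 81y - 27z = -486.
Substitute r = (10, 18, -4) + t(62, 155, -62) into the plane: -1080 + (-9207)t = -486, so t = -2/31.
Intersection: (10, 18, -4) + (-2/31)·(62, 155, -62) = (6, 8, 0).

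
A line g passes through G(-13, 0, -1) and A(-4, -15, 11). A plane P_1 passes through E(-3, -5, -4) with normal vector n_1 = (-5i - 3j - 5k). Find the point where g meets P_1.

A direction vector for g is A − G = (9, -15, 12).
P_1: n_1·r = n_1·E gives -5x - 3y - 5z = 50.
Substitute r = (-13, 0, -1) + t(9, -15, 12) into the plane: 70 + (-60)t = 50, so t = 1/3.
Intersection: (-13, 0, -1) + (1/3)·(9, -15, 12) = (-10, -5, 3).

(-10, -5, 3)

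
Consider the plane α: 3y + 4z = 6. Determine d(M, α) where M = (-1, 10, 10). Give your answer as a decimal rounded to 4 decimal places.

n·M − d = (0)·(-1) + (3)·(10) + (4)·(10) − 6 = 64; |n| = √25.
Distance = |64| / √25 = 64/√25 ≈ 12.8000.

12.8000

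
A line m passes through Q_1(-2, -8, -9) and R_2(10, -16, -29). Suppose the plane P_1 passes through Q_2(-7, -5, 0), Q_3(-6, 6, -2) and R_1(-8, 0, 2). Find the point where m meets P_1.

A direction vector for m is R_2 − Q_1 = (12, -8, -20).
Q_2Q_3 = (1, 11, -2), Q_2R_1 = (-1, 5, 2); a normal to P_1 is Q_2Q_3 × Q_2R_1 = (32, 0, 16).
Using Q_2: P_1 has equation 32x + 16z = -224.
Substitute r = (-2, -8, -9) + t(12, -8, -20) into the plane: -208 + 64t = -224, so t = -1/4.
Intersection: (-2, -8, -9) + (-1/4)·(12, -8, -20) = (-5, -6, -4).

(-5, -6, -4)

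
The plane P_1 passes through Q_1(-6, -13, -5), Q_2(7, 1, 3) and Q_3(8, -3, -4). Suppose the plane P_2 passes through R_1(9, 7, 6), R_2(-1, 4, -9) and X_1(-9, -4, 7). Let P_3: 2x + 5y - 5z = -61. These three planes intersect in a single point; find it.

Q_1Q_2 = (13, 14, 8), Q_1Q_3 = (14, 10, 1); a normal to P_1 is Q_1Q_2 × Q_1Q_3 = (-66, 99, -66).
Using Q_1: P_1 has equation -66x + 99y - 66z = -561.
R_1R_2 = (-10, -3, -15), R_1X_1 = (-18, -11, 1); a normal to P_2 is R_1R_2 × R_1X_1 = (-168, 280, 56).
Using R_1: P_2 has equation -168x + 280y + 56z = 784.
Solving the 3×3 linear system -66x + 99y - 66z = -561, -168x + 280y + 56z = 784, 2x + 5y - 5z = -61 (e.g. by elimination or Cramer's rule, determinant = 131208) gives (-3, -1, 10).

(-3, -1, 10)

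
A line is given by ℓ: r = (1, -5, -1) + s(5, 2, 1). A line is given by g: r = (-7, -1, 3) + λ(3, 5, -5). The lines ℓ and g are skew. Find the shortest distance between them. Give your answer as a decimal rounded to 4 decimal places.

Common perpendicular direction n = (5, 2, 1) × (3, 5, -5) = (-15, 28, 19).
With w = (-7, -1, 3) − (1, -5, -1) = (-8, 4, 4), w · n = 308.
Distance = |w · n| / |n| = |308| / √1370 ≈ 8.3213.

8.3213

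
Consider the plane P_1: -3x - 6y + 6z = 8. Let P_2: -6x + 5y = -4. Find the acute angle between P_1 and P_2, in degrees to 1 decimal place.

cos θ = |n₁·n₂| / (|n₁||n₂|) = |-12| / (√81 · √61).
θ = arccos(0.17072) ≈ 80.2°.

80.2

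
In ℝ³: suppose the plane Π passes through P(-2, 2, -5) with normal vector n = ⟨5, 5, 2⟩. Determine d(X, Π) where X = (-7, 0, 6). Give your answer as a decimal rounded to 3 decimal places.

1.769

Π: n·r = n·P gives 5x + 5y + 2z = -10.
n·X − d = (5)·(-7) + (5)·(0) + (2)·(6) − (-10) = -13; |n| = √54.
Distance = |-13| / √54 = 13/√54 ≈ 1.769.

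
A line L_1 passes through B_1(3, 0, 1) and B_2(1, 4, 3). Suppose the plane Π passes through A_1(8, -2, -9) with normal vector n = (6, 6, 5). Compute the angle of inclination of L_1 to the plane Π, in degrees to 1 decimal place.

27.1

A direction vector for L_1 is B_2 − B_1 = (-2, 4, 2).
Π: n·r = n·A_1 gives 6x + 6y + 5z = -9.
sin θ = |n·v| / (|n||v|) = |22| / (√97 · √24) = 0.45596.
θ ≈ 27.1°.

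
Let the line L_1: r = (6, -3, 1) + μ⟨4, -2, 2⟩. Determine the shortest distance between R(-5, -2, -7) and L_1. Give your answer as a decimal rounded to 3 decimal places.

Taking (6, -3, 1) on L_1 with direction v = (4, -2, 2): w = R − (6, -3, 1) = (-11, 1, -8), and w × v = (-14, -10, 18).
Distance = |w × v| / |v| = √620 / √24 ≈ 5.083.

5.083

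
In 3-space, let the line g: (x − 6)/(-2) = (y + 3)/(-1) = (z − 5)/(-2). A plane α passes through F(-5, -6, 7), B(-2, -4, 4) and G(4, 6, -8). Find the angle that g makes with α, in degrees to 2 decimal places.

57.27

g has direction (-2, -1, -2) through (6, -3, 5).
FB = (3, 2, -3), FG = (9, 12, -15); a normal to α is FB × FG = (6, 18, 18).
Using F: α has equation 6x + 18y + 18z = -12.
sin θ = |n·v| / (|n||v|) = |-66| / (√684 · √9) = 0.84119.
θ ≈ 57.27°.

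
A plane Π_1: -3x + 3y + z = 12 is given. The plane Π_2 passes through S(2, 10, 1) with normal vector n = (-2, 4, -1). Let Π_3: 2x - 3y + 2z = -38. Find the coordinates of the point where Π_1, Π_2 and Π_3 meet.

(-1, 6, -9)

Π_2: n·r = n·S gives -2x + 4y - z = 35.
Solving the 3×3 linear system -3x + 3y + z = 12, -2x + 4y - z = 35, 2x - 3y + 2z = -38 (e.g. by elimination or Cramer's rule, determinant = -11) gives (-1, 6, -9).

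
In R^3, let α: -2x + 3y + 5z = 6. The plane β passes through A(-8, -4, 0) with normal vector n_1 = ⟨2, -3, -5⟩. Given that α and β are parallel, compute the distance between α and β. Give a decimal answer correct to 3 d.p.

0.324

β: n_1·r = n_1·A gives 2x - 3y - 5z = -4.
Rescale β by 1/(-1): -2x + 3y + 5z = 4. Then distance = |6 − 4| / √38 ≈ 0.324.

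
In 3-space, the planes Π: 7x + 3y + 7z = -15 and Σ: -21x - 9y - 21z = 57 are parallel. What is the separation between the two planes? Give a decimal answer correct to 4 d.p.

0.3867

Rescale Σ by 1/(-3): 7x + 3y + 7z = -19. Then distance = |-15 − (-19)| / √107 ≈ 0.3867.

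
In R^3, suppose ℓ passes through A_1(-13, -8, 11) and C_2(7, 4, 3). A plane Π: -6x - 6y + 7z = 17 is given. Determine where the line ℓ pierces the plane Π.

A direction vector for ℓ is C_2 − A_1 = (20, 12, -8).
Substitute r = (-13, -8, 11) + t(20, 12, -8) into the plane: 203 + (-248)t = 17, so t = 3/4.
Intersection: (-13, -8, 11) + (3/4)·(20, 12, -8) = (2, 1, 5).

(2, 1, 5)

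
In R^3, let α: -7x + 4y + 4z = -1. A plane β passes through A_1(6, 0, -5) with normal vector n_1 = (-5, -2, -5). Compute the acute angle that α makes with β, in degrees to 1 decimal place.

83.9

β: n_1·r = n_1·A_1 gives -5x - 2y - 5z = -5.
cos θ = |n₁·n₂| / (|n₁||n₂|) = |7| / (√81 · √54).
θ = arccos(0.10584) ≈ 83.9°.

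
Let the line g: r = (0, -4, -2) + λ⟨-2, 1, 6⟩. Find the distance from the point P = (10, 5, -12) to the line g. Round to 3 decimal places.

Taking (0, -4, -2) on g with direction v = (-2, 1, 6): w = P − (0, -4, -2) = (10, 9, -10), and w × v = (64, -40, 28).
Distance = |w × v| / |v| = √6480 / √41 ≈ 12.572.

12.572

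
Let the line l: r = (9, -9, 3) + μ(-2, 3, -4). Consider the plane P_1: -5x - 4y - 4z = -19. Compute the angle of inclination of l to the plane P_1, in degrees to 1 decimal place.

20.1

sin θ = |n·v| / (|n||v|) = |14| / (√57 · √29) = 0.34434.
θ ≈ 20.1°.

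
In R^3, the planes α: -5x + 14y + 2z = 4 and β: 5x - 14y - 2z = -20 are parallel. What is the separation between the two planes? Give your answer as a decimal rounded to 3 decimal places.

1.067

Rescale β by 1/(-1): -5x + 14y + 2z = 20. Then distance = |4 − 20| / √225 ≈ 1.067.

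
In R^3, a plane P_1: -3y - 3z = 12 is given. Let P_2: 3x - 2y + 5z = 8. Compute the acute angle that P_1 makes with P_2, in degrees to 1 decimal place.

69.9

cos θ = |n₁·n₂| / (|n₁||n₂|) = |-9| / (√18 · √38).
θ = arccos(0.34412) ≈ 69.9°.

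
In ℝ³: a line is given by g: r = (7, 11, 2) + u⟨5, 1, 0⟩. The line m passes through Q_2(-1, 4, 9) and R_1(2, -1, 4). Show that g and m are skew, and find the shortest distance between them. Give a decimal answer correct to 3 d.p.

8.741

A direction vector for m is R_1 − Q_2 = (3, -5, -5).
Common perpendicular direction n = (5, 1, 0) × (3, -5, -5) = (-5, 25, -28).
With w = (-1, 4, 9) − (7, 11, 2) = (-8, -7, 7), w · n = -331.
Since n ≠ 0 the lines are not parallel, and w · n = -331 ≠ 0 so they do not intersect; hence they are skew.
Distance = |w · n| / |n| = |-331| / √1434 ≈ 8.741.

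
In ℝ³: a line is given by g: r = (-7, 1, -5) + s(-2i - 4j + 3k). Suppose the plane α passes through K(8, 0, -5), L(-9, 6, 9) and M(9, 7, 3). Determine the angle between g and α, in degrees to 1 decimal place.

53.7

KL = (-17, 6, 14), KM = (1, 7, 8); a normal to α is KL × KM = (-50, 150, -125).
Using K: α has equation -50x + 150y - 125z = 225.
sin θ = |n·v| / (|n||v|) = |-875| / (√40625 · √29) = 0.80614.
θ ≈ 53.7°.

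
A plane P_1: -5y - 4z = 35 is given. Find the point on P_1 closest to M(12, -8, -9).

(12, -3, -5)

Foot = M − λn with λ = (n·M − d)/|n|² = (76 − 35)/41 = 1.
Foot = (12, -8, -9) − 1·(0, -5, -4) = (12, -3, -5).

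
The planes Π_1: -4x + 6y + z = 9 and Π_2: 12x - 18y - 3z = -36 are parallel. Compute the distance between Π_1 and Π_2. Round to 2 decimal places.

Rescale Π_2 by 1/(-3): -4x + 6y + z = 12. Then distance = |9 − 12| / √53 ≈ 0.41.

0.41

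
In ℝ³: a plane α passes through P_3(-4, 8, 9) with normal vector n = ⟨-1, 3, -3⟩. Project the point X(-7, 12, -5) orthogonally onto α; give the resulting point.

(-4, 3, 4)

α: n·r = n·P_3 gives -x + 3y - 3z = 1.
Foot = X − λn with λ = (n·X − d)/|n|² = (58 − 1)/19 = 3.
Foot = (-7, 12, -5) − 3·(-1, 3, -3) = (-4, 3, 4).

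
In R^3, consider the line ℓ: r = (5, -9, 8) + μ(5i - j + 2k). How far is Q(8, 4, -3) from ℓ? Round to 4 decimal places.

Taking (5, -9, 8) on ℓ with direction v = (5, -1, 2): w = Q − (5, -9, 8) = (3, 13, -11), and w × v = (15, -61, -68).
Distance = |w × v| / |v| = √8570 / √30 ≈ 16.9017.

16.9017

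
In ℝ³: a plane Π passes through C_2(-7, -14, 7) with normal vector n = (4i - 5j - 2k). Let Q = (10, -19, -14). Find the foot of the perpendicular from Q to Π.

Π: n·r = n·C_2 gives 4x - 5y - 2z = 28.
Foot = Q − λn with λ = (n·Q − d)/|n|² = (163 − 28)/45 = 3.
Foot = (10, -19, -14) − 3·(4, -5, -2) = (-2, -4, -8).

(-2, -4, -8)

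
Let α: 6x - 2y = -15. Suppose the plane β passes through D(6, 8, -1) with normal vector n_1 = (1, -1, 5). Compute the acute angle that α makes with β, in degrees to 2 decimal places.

75.91

β: n_1·r = n_1·D gives x - y + 5z = -7.
cos θ = |n₁·n₂| / (|n₁||n₂|) = |8| / (√40 · √27).
θ = arccos(0.24343) ≈ 75.91°.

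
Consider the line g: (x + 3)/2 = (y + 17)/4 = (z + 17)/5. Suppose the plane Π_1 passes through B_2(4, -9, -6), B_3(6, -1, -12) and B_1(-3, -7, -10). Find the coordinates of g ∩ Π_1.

(1, -9, -7)

g has direction (2, 4, 5) through (-3, -17, -17).
B_2B_3 = (2, 8, -6), B_2B_1 = (-7, 2, -4); a normal to Π_1 is B_2B_3 × B_2B_1 = (-20, 50, 60).
Using B_2: Π_1 has equation -20x + 50y + 60z = -890.
Substitute r = (-3, -17, -17) + t(2, 4, 5) into the plane: -1810 + 460t = -890, so t = 2.
Intersection: (-3, -17, -17) + 2·(2, 4, 5) = (1, -9, -7).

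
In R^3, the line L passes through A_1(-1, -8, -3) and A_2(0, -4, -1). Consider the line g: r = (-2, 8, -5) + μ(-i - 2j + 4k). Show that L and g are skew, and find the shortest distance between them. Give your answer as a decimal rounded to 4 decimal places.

A direction vector for L is A_2 − A_1 = (1, 4, 2).
Common perpendicular direction n = (1, 4, 2) × (-1, -2, 4) = (20, -6, 2).
With w = (-2, 8, -5) − (-1, -8, -3) = (-1, 16, -2), w · n = -120.
Since n ≠ 0 the lines are not parallel, and w · n = -120 ≠ 0 so they do not intersect; hence they are skew.
Distance = |w · n| / |n| = |-120| / √440 ≈ 5.7208.

5.7208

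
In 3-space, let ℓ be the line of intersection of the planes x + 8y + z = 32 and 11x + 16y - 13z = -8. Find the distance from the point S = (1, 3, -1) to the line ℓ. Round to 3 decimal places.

Direction of ℓ: (1, 8, 1) × (11, 16, -13) = (-120, 24, -72).
A point on ℓ: solving the two plane equations with x = 7 gives (7, 2, 9).
Taking (7, 2, 9) on ℓ with direction v = (-120, 24, -72): w = S − (7, 2, 9) = (-6, 1, -10), and w × v = (168, 768, -24).
Distance = |w × v| / |v| = √618624 / √20160 ≈ 5.539.

5.539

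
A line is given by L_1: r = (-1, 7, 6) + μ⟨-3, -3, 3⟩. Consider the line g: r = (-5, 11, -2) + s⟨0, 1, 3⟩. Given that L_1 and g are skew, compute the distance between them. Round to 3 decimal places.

Common perpendicular direction n = (-3, -3, 3) × (0, 1, 3) = (-12, 9, -3).
With w = (-5, 11, -2) − (-1, 7, 6) = (-4, 4, -8), w · n = 108.
Distance = |w · n| / |n| = |108| / √234 ≈ 7.060.

7.060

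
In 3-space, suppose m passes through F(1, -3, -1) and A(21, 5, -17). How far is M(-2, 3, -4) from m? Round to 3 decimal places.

A direction vector for m is A − F = (20, 8, -16).
Taking (1, -3, -1) on m with direction v = (20, 8, -16): w = M − (1, -3, -1) = (-3, 6, -3), and w × v = (-72, -108, -144).
Distance = |w × v| / |v| = √37584 / √720 ≈ 7.225.

7.225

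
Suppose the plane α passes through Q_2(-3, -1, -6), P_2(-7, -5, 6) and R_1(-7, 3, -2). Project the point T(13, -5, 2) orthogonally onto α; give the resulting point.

Q_2P_2 = (-4, -4, 12), Q_2R_1 = (-4, 4, 4); a normal to α is Q_2P_2 × Q_2R_1 = (-64, -32, -32).
Using Q_2: α has equation -64x - 32y - 32z = 416.
Foot = T − λn with λ = (n·T − d)/|n|² = (-736 − 416)/6144 = -3/16.
Foot = (13, -5, 2) − (-3/16)·(-64, -32, -32) = (1, -11, -4).

(1, -11, -4)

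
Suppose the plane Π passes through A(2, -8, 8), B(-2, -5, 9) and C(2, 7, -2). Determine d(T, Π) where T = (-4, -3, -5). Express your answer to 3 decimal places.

AB = (-4, 3, 1), AC = (0, 15, -10); a normal to Π is AB × AC = (-45, -40, -60).
Using A: Π has equation -45x - 40y - 60z = -250.
n·T − d = (-45)·(-4) + (-40)·(-3) + (-60)·(-5) − (-250) = 850; |n| = √7225.
Distance = |850| / √7225 = 850/√7225 ≈ 10.000.

10.000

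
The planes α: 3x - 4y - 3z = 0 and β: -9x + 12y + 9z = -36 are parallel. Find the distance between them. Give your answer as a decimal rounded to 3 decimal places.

Rescale β by 1/(-3): 3x - 4y - 3z = 12. Then distance = |0 − 12| / √34 ≈ 2.058.

2.058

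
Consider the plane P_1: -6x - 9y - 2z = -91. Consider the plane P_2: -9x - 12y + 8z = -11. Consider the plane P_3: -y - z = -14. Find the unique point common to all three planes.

(7, 3, 11)

Solving the 3×3 linear system -6x - 9y - 2z = -91, -9x - 12y + 8z = -11, -y - z = -14 (e.g. by elimination or Cramer's rule, determinant = -57) gives (7, 3, 11).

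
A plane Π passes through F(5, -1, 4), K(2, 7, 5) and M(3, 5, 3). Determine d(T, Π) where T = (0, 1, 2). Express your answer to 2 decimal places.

4.27

FK = (-3, 8, 1), FM = (-2, 6, -1); a normal to Π is FK × FM = (-14, -5, -2).
Using F: Π has equation -14x - 5y - 2z = -73.
n·T − d = (-14)·(0) + (-5)·(1) + (-2)·(2) − (-73) = 64; |n| = √225.
Distance = |64| / √225 = 64/√225 ≈ 4.27.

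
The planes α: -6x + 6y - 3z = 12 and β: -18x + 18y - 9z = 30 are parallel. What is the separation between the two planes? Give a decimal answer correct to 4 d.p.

Rescale β by 1/3: -6x + 6y - 3z = 10. Then distance = |12 − 10| / √81 ≈ 0.2222.

0.2222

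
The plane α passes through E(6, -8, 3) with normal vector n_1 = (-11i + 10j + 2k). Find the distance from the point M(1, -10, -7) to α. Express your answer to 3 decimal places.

α: n_1·r = n_1·E gives -11x + 10y + 2z = -140.
n·M − d = (-11)·(1) + (10)·(-10) + (2)·(-7) − (-140) = 15; |n| = √225.
Distance = |15| / √225 = 15/√225 ≈ 1.000.

1.000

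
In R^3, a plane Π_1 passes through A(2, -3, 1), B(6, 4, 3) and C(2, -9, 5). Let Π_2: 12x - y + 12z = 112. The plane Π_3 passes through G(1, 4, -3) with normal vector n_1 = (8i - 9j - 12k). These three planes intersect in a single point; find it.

(4, -4, 5)

AB = (4, 7, 2), AC = (0, -6, 4); a normal to Π_1 is AB × AC = (40, -16, -24).
Using A: Π_1 has equation 40x - 16y - 24z = 104.
Π_3: n_1·r = n_1·G gives 8x - 9y - 12z = 8.
Solving the 3×3 linear system 40x - 16y - 24z = 104, 12x - y + 12z = 112, 8x - 9y - 12z = 8 (e.g. by elimination or Cramer's rule, determinant = 3360) gives (4, -4, 5).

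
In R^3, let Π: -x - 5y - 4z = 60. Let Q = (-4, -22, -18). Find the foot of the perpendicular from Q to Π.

Foot = Q − λn with λ = (n·Q − d)/|n|² = (186 − 60)/42 = 3.
Foot = (-4, -22, -18) − 3·(-1, -5, -4) = (-1, -7, -6).

(-1, -7, -6)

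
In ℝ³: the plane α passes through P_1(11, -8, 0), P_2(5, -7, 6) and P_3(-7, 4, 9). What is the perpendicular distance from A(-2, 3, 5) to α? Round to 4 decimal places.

P_1P_2 = (-6, 1, 6), P_1P_3 = (-18, 12, 9); a normal to α is P_1P_2 × P_1P_3 = (-63, -54, -54).
Using P_1: α has equation -63x - 54y - 54z = -261.
n·A − d = (-63)·(-2) + (-54)·(3) + (-54)·(5) − (-261) = -45; |n| = √9801.
Distance = |-45| / √9801 = 45/√9801 ≈ 0.4545.

0.4545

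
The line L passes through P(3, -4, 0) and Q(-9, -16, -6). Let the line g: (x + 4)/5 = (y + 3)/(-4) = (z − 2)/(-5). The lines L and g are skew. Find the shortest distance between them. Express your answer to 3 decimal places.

A direction vector for L is Q − P = (-12, -12, -6).
g has direction (5, -4, -5) through (-4, -3, 2).
Common perpendicular direction n = (-12, -12, -6) × (5, -4, -5) = (36, -90, 108).
With w = (-4, -3, 2) − (3, -4, 0) = (-7, 1, 2), w · n = -126.
Distance = |w · n| / |n| = |-126| / √21060 ≈ 0.868.

0.868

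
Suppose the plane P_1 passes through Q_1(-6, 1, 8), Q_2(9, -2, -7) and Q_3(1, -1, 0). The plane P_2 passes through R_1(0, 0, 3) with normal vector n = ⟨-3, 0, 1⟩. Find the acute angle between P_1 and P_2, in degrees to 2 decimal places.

81.15

Q_1Q_2 = (15, -3, -15), Q_1Q_3 = (7, -2, -8); a normal to P_1 is Q_1Q_2 × Q_1Q_3 = (-6, 15, -9).
Using Q_1: P_1 has equation -6x + 15y - 9z = -21.
P_2: n·r = n·R_1 gives -3x + z = 3.
cos θ = |n₁·n₂| / (|n₁||n₂|) = |9| / (√342 · √10).
θ = arccos(0.15390) ≈ 81.15°.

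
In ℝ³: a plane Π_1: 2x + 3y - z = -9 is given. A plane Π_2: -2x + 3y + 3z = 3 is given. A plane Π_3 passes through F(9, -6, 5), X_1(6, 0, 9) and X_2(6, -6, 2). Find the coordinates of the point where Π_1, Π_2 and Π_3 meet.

FX_1 = (-3, 6, 4), FX_2 = (-3, 0, -3); a normal to Π_3 is FX_1 × FX_2 = (-18, -21, 18).
Using F: Π_3 has equation -18x - 21y + 18z = 54.
Solving the 3×3 linear system 2x + 3y - z = -9, -2x + 3y + 3z = 3, -18x - 21y + 18z = 54 (e.g. by elimination or Cramer's rule, determinant = 84) gives (-6, 0, -3).

(-6, 0, -3)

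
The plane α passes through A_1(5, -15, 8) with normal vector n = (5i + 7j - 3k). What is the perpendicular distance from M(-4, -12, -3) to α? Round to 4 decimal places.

0.9879

α: n·r = n·A_1 gives 5x + 7y - 3z = -104.
n·M − d = (5)·(-4) + (7)·(-12) + (-3)·(-3) − (-104) = 9; |n| = √83.
Distance = |9| / √83 = 9/√83 ≈ 0.9879.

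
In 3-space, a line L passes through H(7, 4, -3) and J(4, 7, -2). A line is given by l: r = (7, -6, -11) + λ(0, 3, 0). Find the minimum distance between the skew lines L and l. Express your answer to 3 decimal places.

A direction vector for L is J − H = (-3, 3, 1).
Common perpendicular direction n = (-3, 3, 1) × (0, 3, 0) = (-3, 0, -9).
With w = (7, -6, -11) − (7, 4, -3) = (0, -10, -8), w · n = 72.
Distance = |w · n| / |n| = |72| / √90 ≈ 7.589.

7.589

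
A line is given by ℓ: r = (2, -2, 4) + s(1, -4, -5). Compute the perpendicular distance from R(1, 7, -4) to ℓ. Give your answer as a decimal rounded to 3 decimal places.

12.074

Taking (2, -2, 4) on ℓ with direction v = (1, -4, -5): w = R − (2, -2, 4) = (-1, 9, -8), and w × v = (-77, -13, -5).
Distance = |w × v| / |v| = √6123 / √42 ≈ 12.074.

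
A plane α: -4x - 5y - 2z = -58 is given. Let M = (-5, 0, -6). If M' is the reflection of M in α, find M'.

λ = (n·M − d)/|n|² = (32 − (-58))/45 = 2.
Reflection = M − 2λn = (-5, 0, -6) − 4·(-4, -5, -2) = (11, 20, 2).

(11, 20, 2)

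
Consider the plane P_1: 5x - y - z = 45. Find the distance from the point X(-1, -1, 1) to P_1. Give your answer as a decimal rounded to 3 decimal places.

n·X − d = (5)·(-1) + (-1)·(-1) + (-1)·(1) − 45 = -50; |n| = √27.
Distance = |-50| / √27 = 50/√27 ≈ 9.623.

9.623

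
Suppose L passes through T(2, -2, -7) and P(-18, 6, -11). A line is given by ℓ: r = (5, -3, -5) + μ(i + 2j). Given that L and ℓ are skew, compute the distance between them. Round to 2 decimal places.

1.39

A direction vector for L is P − T = (-20, 8, -4).
Common perpendicular direction n = (-20, 8, -4) × (1, 2, 0) = (8, -4, -48).
With w = (5, -3, -5) − (2, -2, -7) = (3, -1, 2), w · n = -68.
Distance = |w · n| / |n| = |-68| / √2384 ≈ 1.39.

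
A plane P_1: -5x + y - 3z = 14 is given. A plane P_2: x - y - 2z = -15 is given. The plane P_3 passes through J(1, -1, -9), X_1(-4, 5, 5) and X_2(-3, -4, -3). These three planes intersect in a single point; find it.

(-6, -1, 5)

JX_1 = (-5, 6, 14), JX_2 = (-4, -3, 6); a normal to P_3 is JX_1 × JX_2 = (78, -26, 39).
Using J: P_3 has equation 78x - 26y + 39z = -247.
Solving the 3×3 linear system -5x + y - 3z = 14, x - y - 2z = -15, 78x - 26y + 39z = -247 (e.g. by elimination or Cramer's rule, determinant = 104) gives (-6, -1, 5).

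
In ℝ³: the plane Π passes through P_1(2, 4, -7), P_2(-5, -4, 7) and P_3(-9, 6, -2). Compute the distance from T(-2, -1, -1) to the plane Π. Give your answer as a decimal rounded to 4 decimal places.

1.4926

P_1P_2 = (-7, -8, 14), P_1P_3 = (-11, 2, 5); a normal to Π is P_1P_2 × P_1P_3 = (-68, -119, -102).
Using P_1: Π has equation -68x - 119y - 102z = 102.
n·T − d = (-68)·(-2) + (-119)·(-1) + (-102)·(-1) − 102 = 255; |n| = √29189.
Distance = |255| / √29189 = 255/√29189 ≈ 1.4926.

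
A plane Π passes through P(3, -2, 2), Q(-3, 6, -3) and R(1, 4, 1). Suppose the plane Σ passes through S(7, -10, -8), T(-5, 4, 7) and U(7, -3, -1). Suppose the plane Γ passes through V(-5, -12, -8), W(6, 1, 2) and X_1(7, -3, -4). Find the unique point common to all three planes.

PQ = (-6, 8, -5), PR = (-2, 6, -1); a normal to Π is PQ × PR = (22, 4, -20).
Using P: Π has equation 22x + 4y - 20z = 18.
ST = (-12, 14, 15), SU = (0, 7, 7); a normal to Σ is ST × SU = (-7, 84, -84).
Using S: Σ has equation -7x + 84y - 84z = -217.
VW = (11, 13, 10), VX_1 = (12, 9, 4); a normal to Γ is VW × VX_1 = (-38, 76, -57).
Using V: Γ has equation -38x + 76y - 57z = -266.
Solving the 3×3 linear system 22x + 4y - 20z = 18, -7x + 84y - 84z = -217, -38x + 76y - 57z = -266 (e.g. by elimination or Cramer's rule, determinant = -6916) gives (7, 6, 8).

(7, 6, 8)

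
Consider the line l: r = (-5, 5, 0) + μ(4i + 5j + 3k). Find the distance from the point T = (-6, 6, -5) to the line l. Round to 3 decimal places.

4.804

Taking (-5, 5, 0) on l with direction v = (4, 5, 3): w = T − (-5, 5, 0) = (-1, 1, -5), and w × v = (28, -17, -9).
Distance = |w × v| / |v| = √1154 / √50 ≈ 4.804.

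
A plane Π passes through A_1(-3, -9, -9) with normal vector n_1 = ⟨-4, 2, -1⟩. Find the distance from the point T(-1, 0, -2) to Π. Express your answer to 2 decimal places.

0.65

Π: n_1·r = n_1·A_1 gives -4x + 2y - z = 3.
n·T − d = (-4)·(-1) + (2)·(0) + (-1)·(-2) − 3 = 3; |n| = √21.
Distance = |3| / √21 = 3/√21 ≈ 0.65.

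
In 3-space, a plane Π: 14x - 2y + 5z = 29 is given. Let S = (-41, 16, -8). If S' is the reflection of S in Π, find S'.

(43, 4, 22)

λ = (n·S − d)/|n|² = (-646 − 29)/225 = -3.
Reflection = S − 2λn = (-41, 16, -8) − (-6)·(14, -2, 5) = (43, 4, 22).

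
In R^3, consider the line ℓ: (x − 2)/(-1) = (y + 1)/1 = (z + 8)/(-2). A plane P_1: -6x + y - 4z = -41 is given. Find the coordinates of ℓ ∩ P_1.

ℓ has direction (-1, 1, -2) through (2, -1, -8).
Substitute r = (2, -1, -8) + t(-1, 1, -2) into the plane: 19 + 15t = -41, so t = -4.
Intersection: (2, -1, -8) + (-4)·(-1, 1, -2) = (6, -5, 0).

(6, -5, 0)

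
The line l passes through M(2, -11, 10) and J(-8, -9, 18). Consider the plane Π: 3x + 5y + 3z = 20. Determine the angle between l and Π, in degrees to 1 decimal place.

2.7

A direction vector for l is J − M = (-10, 2, 8).
sin θ = |n·v| / (|n||v|) = |4| / (√43 · √168) = 0.04706.
θ ≈ 2.7°.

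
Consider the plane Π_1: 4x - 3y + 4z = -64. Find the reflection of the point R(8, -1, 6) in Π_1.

λ = (n·R − d)/|n|² = (59 − (-64))/41 = 3.
Reflection = R − 2λn = (8, -1, 6) − 6·(4, -3, 4) = (-16, 17, -18).

(-16, 17, -18)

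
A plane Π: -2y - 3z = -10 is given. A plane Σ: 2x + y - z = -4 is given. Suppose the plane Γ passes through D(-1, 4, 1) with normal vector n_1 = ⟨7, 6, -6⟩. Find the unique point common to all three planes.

Γ: n_1·r = n_1·D gives 7x + 6y - 6z = 11.
Solving the 3×3 linear system -2y - 3z = -10, 2x + y - z = -4, 7x + 6y - 6z = 11 (e.g. by elimination or Cramer's rule, determinant = -25) gives (-7, 8, -2).

(-7, 8, -2)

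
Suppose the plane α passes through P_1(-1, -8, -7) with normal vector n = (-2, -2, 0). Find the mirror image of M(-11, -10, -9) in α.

α: n·r = n·P_1 gives -2x - 2y = 18.
λ = (n·M − d)/|n|² = (42 − 18)/8 = 3.
Reflection = M − 2λn = (-11, -10, -9) − 6·(-2, -2, 0) = (1, 2, -9).

(1, 2, -9)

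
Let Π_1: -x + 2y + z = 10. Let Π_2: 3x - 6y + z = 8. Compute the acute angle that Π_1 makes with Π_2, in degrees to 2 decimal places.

32.57

cos θ = |n₁·n₂| / (|n₁||n₂|) = |-14| / (√6 · √46).
θ = arccos(0.84270) ≈ 32.57°.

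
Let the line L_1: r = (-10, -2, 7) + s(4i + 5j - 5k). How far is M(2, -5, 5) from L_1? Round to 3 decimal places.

11.357

Taking (-10, -2, 7) on L_1 with direction v = (4, 5, -5): w = M − (-10, -2, 7) = (12, -3, -2), and w × v = (25, 52, 72).
Distance = |w × v| / |v| = √8513 / √66 ≈ 11.357.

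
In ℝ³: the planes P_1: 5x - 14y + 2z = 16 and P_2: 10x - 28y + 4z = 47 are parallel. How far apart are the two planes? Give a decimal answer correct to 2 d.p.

Rescale P_2 by 1/2: 5x - 14y + 2z = 47/2. Then distance = |16 − (47/2)| / √225 ≈ 0.50.

0.50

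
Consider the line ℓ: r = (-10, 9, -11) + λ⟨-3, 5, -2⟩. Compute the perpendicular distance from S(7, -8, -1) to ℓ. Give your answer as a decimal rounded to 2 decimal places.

6.13

Taking (-10, 9, -11) on ℓ with direction v = (-3, 5, -2): w = S − (-10, 9, -11) = (17, -17, 10), and w × v = (-16, 4, 34).
Distance = |w × v| / |v| = √1428 / √38 ≈ 6.13.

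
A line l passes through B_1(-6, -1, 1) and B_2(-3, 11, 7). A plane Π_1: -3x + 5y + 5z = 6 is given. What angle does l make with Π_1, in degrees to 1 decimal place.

50.1

A direction vector for l is B_2 − B_1 = (3, 12, 6).
sin θ = |n·v| / (|n||v|) = |81| / (√59 · √189) = 0.76706.
θ ≈ 50.1°.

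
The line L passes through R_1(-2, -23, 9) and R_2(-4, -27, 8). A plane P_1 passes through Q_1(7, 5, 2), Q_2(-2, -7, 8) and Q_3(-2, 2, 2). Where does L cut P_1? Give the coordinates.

(4, -11, 12)

A direction vector for L is R_2 − R_1 = (-2, -4, -1).
Q_1Q_2 = (-9, -12, 6), Q_1Q_3 = (-9, -3, 0); a normal to P_1 is Q_1Q_2 × Q_1Q_3 = (18, -54, -81).
Using Q_1: P_1 has equation 18x - 54y - 81z = -306.
Substitute r = (-2, -23, 9) + t(-2, -4, -1) into the plane: 477 + 261t = -306, so t = -3.
Intersection: (-2, -23, 9) + (-3)·(-2, -4, -1) = (4, -11, 12).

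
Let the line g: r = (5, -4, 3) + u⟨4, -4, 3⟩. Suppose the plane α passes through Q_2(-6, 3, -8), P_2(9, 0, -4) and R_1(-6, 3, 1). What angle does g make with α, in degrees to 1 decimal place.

29.3

Q_2P_2 = (15, -3, 4), Q_2R_1 = (0, 0, 9); a normal to α is Q_2P_2 × Q_2R_1 = (-27, -135, 0).
Using Q_2: α has equation -27x - 135y = -243.
sin θ = |n·v| / (|n||v|) = |432| / (√18954 · √41) = 0.49005.
θ ≈ 29.3°.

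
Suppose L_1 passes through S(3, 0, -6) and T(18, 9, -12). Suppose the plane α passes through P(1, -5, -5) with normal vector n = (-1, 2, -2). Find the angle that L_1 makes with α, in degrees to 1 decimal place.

15.7

A direction vector for L_1 is T − S = (15, 9, -6).
α: n·r = n·P gives -x + 2y - 2z = -1.
sin θ = |n·v| / (|n||v|) = |15| / (√9 · √342) = 0.27037.
θ ≈ 15.7°.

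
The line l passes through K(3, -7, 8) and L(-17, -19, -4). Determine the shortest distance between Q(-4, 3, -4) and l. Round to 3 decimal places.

15.934

A direction vector for l is L − K = (-20, -12, -12).
Taking (3, -7, 8) on l with direction v = (-20, -12, -12): w = Q − (3, -7, 8) = (-7, 10, -12), and w × v = (-264, 156, 284).
Distance = |w × v| / |v| = √174688 / √688 ≈ 15.934.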